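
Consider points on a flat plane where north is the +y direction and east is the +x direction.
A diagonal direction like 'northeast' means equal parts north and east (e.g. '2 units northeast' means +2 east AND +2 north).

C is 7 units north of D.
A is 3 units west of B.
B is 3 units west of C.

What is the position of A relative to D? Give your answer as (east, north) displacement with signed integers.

Place D at the origin (east=0, north=0).
  C is 7 units north of D: delta (east=+0, north=+7); C at (east=0, north=7).
  B is 3 units west of C: delta (east=-3, north=+0); B at (east=-3, north=7).
  A is 3 units west of B: delta (east=-3, north=+0); A at (east=-6, north=7).
Therefore A relative to D: (east=-6, north=7).

Answer: A is at (east=-6, north=7) relative to D.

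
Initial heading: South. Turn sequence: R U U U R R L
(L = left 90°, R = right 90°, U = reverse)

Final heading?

Start: South
  R (right (90° clockwise)) -> West
  U (U-turn (180°)) -> East
  U (U-turn (180°)) -> West
  U (U-turn (180°)) -> East
  R (right (90° clockwise)) -> South
  R (right (90° clockwise)) -> West
  L (left (90° counter-clockwise)) -> South
Final: South

Answer: Final heading: South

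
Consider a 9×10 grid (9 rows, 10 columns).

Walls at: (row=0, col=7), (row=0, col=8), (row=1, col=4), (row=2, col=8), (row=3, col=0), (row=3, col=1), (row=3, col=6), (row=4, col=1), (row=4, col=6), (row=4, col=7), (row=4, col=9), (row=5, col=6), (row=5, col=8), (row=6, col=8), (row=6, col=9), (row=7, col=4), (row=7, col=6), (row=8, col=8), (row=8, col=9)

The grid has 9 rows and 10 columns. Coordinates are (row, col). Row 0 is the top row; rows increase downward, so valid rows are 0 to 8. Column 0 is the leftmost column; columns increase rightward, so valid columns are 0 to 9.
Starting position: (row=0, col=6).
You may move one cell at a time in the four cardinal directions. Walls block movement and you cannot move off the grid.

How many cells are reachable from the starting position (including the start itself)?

BFS flood-fill from (row=0, col=6):
  Distance 0: (row=0, col=6)
  Distance 1: (row=0, col=5), (row=1, col=6)
  Distance 2: (row=0, col=4), (row=1, col=5), (row=1, col=7), (row=2, col=6)
  Distance 3: (row=0, col=3), (row=1, col=8), (row=2, col=5), (row=2, col=7)
  Distance 4: (row=0, col=2), (row=1, col=3), (row=1, col=9), (row=2, col=4), (row=3, col=5), (row=3, col=7)
  Distance 5: (row=0, col=1), (row=0, col=9), (row=1, col=2), (row=2, col=3), (row=2, col=9), (row=3, col=4), (row=3, col=8), (row=4, col=5)
  Distance 6: (row=0, col=0), (row=1, col=1), (row=2, col=2), (row=3, col=3), (row=3, col=9), (row=4, col=4), (row=4, col=8), (row=5, col=5)
  Distance 7: (row=1, col=0), (row=2, col=1), (row=3, col=2), (row=4, col=3), (row=5, col=4), (row=6, col=5)
  Distance 8: (row=2, col=0), (row=4, col=2), (row=5, col=3), (row=6, col=4), (row=6, col=6), (row=7, col=5)
  Distance 9: (row=5, col=2), (row=6, col=3), (row=6, col=7), (row=8, col=5)
  Distance 10: (row=5, col=1), (row=5, col=7), (row=6, col=2), (row=7, col=3), (row=7, col=7), (row=8, col=4), (row=8, col=6)
  Distance 11: (row=5, col=0), (row=6, col=1), (row=7, col=2), (row=7, col=8), (row=8, col=3), (row=8, col=7)
  Distance 12: (row=4, col=0), (row=6, col=0), (row=7, col=1), (row=7, col=9), (row=8, col=2)
  Distance 13: (row=7, col=0), (row=8, col=1)
  Distance 14: (row=8, col=0)
Total reachable: 70 (grid has 71 open cells total)

Answer: Reachable cells: 70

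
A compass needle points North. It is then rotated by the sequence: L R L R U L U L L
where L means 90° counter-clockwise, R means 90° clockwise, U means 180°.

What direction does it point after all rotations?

Start: North
  L (left (90° counter-clockwise)) -> West
  R (right (90° clockwise)) -> North
  L (left (90° counter-clockwise)) -> West
  R (right (90° clockwise)) -> North
  U (U-turn (180°)) -> South
  L (left (90° counter-clockwise)) -> East
  U (U-turn (180°)) -> West
  L (left (90° counter-clockwise)) -> South
  L (left (90° counter-clockwise)) -> East
Final: East

Answer: Final heading: East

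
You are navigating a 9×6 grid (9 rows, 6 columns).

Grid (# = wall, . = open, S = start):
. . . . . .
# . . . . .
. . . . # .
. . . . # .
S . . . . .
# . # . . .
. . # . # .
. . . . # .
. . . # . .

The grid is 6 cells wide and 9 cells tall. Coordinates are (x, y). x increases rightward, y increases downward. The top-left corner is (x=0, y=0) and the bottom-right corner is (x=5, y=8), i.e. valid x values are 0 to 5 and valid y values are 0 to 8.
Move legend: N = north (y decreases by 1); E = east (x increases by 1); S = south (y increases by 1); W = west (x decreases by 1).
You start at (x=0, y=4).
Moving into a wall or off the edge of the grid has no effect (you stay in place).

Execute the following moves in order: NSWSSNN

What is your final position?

Start: (x=0, y=4)
  N (north): (x=0, y=4) -> (x=0, y=3)
  S (south): (x=0, y=3) -> (x=0, y=4)
  W (west): blocked, stay at (x=0, y=4)
  S (south): blocked, stay at (x=0, y=4)
  S (south): blocked, stay at (x=0, y=4)
  N (north): (x=0, y=4) -> (x=0, y=3)
  N (north): (x=0, y=3) -> (x=0, y=2)
Final: (x=0, y=2)

Answer: Final position: (x=0, y=2)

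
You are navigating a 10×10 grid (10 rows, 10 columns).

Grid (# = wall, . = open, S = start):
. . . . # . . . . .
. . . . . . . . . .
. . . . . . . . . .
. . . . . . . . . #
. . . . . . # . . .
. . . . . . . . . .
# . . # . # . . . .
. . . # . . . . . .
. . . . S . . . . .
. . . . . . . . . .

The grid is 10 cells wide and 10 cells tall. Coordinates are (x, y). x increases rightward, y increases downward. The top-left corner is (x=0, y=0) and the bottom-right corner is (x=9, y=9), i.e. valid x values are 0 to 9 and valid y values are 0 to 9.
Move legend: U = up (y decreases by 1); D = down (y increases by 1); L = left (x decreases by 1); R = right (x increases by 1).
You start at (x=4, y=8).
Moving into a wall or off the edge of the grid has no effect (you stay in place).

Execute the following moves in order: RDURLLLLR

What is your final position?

Start: (x=4, y=8)
  R (right): (x=4, y=8) -> (x=5, y=8)
  D (down): (x=5, y=8) -> (x=5, y=9)
  U (up): (x=5, y=9) -> (x=5, y=8)
  R (right): (x=5, y=8) -> (x=6, y=8)
  L (left): (x=6, y=8) -> (x=5, y=8)
  L (left): (x=5, y=8) -> (x=4, y=8)
  L (left): (x=4, y=8) -> (x=3, y=8)
  L (left): (x=3, y=8) -> (x=2, y=8)
  R (right): (x=2, y=8) -> (x=3, y=8)
Final: (x=3, y=8)

Answer: Final position: (x=3, y=8)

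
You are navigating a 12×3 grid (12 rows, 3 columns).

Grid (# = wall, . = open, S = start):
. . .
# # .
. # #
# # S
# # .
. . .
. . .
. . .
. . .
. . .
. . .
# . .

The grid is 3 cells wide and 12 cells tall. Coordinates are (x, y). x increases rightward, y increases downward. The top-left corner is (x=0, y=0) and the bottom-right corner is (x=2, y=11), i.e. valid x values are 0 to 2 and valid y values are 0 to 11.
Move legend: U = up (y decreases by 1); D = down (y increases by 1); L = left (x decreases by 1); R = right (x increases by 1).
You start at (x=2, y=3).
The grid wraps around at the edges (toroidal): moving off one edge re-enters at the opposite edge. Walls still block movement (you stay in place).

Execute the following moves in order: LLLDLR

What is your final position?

Start: (x=2, y=3)
  [×3]L (left): blocked, stay at (x=2, y=3)
  D (down): (x=2, y=3) -> (x=2, y=4)
  L (left): blocked, stay at (x=2, y=4)
  R (right): blocked, stay at (x=2, y=4)
Final: (x=2, y=4)

Answer: Final position: (x=2, y=4)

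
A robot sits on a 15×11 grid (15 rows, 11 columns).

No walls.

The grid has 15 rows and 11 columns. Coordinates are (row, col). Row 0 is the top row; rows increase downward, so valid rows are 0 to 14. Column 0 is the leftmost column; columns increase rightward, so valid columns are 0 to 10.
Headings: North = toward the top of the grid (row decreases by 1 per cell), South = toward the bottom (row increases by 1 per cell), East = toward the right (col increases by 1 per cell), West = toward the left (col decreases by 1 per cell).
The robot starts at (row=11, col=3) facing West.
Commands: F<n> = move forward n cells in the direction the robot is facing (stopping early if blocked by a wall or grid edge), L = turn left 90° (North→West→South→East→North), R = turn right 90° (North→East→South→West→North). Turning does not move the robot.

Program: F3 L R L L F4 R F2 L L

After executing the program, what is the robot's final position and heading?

Start: (row=11, col=3), facing West
  F3: move forward 3, now at (row=11, col=0)
  L: turn left, now facing South
  R: turn right, now facing West
  L: turn left, now facing South
  L: turn left, now facing East
  F4: move forward 4, now at (row=11, col=4)
  R: turn right, now facing South
  F2: move forward 2, now at (row=13, col=4)
  L: turn left, now facing East
  L: turn left, now facing North
Final: (row=13, col=4), facing North

Answer: Final position: (row=13, col=4), facing North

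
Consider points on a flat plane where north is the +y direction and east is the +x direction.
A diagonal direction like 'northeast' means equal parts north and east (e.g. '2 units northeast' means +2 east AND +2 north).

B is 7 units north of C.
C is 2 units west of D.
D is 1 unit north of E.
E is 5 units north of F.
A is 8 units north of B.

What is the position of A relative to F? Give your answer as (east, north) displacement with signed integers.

Answer: A is at (east=-2, north=21) relative to F.

Derivation:
Place F at the origin (east=0, north=0).
  E is 5 units north of F: delta (east=+0, north=+5); E at (east=0, north=5).
  D is 1 unit north of E: delta (east=+0, north=+1); D at (east=0, north=6).
  C is 2 units west of D: delta (east=-2, north=+0); C at (east=-2, north=6).
  B is 7 units north of C: delta (east=+0, north=+7); B at (east=-2, north=13).
  A is 8 units north of B: delta (east=+0, north=+8); A at (east=-2, north=21).
Therefore A relative to F: (east=-2, north=21).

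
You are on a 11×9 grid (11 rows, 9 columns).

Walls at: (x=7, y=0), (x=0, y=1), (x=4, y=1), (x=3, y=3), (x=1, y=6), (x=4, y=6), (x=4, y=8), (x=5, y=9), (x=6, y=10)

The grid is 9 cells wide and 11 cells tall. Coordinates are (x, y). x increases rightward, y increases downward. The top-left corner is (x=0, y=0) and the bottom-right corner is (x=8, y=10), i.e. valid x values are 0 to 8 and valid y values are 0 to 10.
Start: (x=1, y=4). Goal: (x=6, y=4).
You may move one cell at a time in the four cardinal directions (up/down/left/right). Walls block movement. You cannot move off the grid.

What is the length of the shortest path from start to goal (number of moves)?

Answer: Shortest path length: 5

Derivation:
BFS from (x=1, y=4) until reaching (x=6, y=4):
  Distance 0: (x=1, y=4)
  Distance 1: (x=1, y=3), (x=0, y=4), (x=2, y=4), (x=1, y=5)
  Distance 2: (x=1, y=2), (x=0, y=3), (x=2, y=3), (x=3, y=4), (x=0, y=5), (x=2, y=5)
  Distance 3: (x=1, y=1), (x=0, y=2), (x=2, y=2), (x=4, y=4), (x=3, y=5), (x=0, y=6), (x=2, y=6)
  Distance 4: (x=1, y=0), (x=2, y=1), (x=3, y=2), (x=4, y=3), (x=5, y=4), (x=4, y=5), (x=3, y=6), (x=0, y=7), (x=2, y=7)
  Distance 5: (x=0, y=0), (x=2, y=0), (x=3, y=1), (x=4, y=2), (x=5, y=3), (x=6, y=4), (x=5, y=5), (x=1, y=7), (x=3, y=7), (x=0, y=8), (x=2, y=8)  <- goal reached here
One shortest path (5 moves): (x=1, y=4) -> (x=2, y=4) -> (x=3, y=4) -> (x=4, y=4) -> (x=5, y=4) -> (x=6, y=4)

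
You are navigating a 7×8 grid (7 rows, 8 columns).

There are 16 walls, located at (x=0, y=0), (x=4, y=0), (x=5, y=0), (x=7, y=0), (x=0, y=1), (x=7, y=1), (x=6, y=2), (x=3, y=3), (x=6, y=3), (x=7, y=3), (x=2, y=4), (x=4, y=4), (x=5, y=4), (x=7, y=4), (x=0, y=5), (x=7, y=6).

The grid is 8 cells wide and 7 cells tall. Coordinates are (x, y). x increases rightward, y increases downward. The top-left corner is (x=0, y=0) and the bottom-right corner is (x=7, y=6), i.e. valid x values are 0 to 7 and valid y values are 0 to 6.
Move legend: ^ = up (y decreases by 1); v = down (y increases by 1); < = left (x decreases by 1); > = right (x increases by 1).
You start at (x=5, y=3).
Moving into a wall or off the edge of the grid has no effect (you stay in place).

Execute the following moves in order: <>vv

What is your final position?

Start: (x=5, y=3)
  < (left): (x=5, y=3) -> (x=4, y=3)
  > (right): (x=4, y=3) -> (x=5, y=3)
  v (down): blocked, stay at (x=5, y=3)
  v (down): blocked, stay at (x=5, y=3)
Final: (x=5, y=3)

Answer: Final position: (x=5, y=3)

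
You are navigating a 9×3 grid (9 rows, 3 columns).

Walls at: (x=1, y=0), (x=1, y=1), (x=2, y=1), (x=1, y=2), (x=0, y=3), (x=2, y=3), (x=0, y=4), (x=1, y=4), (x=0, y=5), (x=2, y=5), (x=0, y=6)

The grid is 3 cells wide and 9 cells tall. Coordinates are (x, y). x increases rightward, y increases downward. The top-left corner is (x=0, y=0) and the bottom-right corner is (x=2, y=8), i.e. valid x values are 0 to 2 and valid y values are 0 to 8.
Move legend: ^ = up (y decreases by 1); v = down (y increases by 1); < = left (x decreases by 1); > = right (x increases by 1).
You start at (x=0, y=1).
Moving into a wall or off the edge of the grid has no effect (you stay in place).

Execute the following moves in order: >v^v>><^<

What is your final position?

Answer: Final position: (x=0, y=1)

Derivation:
Start: (x=0, y=1)
  > (right): blocked, stay at (x=0, y=1)
  v (down): (x=0, y=1) -> (x=0, y=2)
  ^ (up): (x=0, y=2) -> (x=0, y=1)
  v (down): (x=0, y=1) -> (x=0, y=2)
  > (right): blocked, stay at (x=0, y=2)
  > (right): blocked, stay at (x=0, y=2)
  < (left): blocked, stay at (x=0, y=2)
  ^ (up): (x=0, y=2) -> (x=0, y=1)
  < (left): blocked, stay at (x=0, y=1)
Final: (x=0, y=1)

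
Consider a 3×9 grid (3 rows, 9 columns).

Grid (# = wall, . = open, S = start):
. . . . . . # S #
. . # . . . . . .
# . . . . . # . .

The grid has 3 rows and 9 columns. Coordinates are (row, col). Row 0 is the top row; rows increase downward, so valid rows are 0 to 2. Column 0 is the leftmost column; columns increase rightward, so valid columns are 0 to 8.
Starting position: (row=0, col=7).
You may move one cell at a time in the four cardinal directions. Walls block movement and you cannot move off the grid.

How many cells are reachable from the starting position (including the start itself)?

BFS flood-fill from (row=0, col=7):
  Distance 0: (row=0, col=7)
  Distance 1: (row=1, col=7)
  Distance 2: (row=1, col=6), (row=1, col=8), (row=2, col=7)
  Distance 3: (row=1, col=5), (row=2, col=8)
  Distance 4: (row=0, col=5), (row=1, col=4), (row=2, col=5)
  Distance 5: (row=0, col=4), (row=1, col=3), (row=2, col=4)
  Distance 6: (row=0, col=3), (row=2, col=3)
  Distance 7: (row=0, col=2), (row=2, col=2)
  Distance 8: (row=0, col=1), (row=2, col=1)
  Distance 9: (row=0, col=0), (row=1, col=1)
  Distance 10: (row=1, col=0)
Total reachable: 22 (grid has 22 open cells total)

Answer: Reachable cells: 22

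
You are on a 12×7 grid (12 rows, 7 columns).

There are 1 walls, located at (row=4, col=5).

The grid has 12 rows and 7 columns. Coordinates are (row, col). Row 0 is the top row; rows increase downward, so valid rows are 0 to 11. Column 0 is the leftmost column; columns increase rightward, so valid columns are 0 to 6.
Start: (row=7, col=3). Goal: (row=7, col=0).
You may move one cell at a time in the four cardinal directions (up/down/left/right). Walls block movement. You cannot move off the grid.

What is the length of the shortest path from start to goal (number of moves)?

BFS from (row=7, col=3) until reaching (row=7, col=0):
  Distance 0: (row=7, col=3)
  Distance 1: (row=6, col=3), (row=7, col=2), (row=7, col=4), (row=8, col=3)
  Distance 2: (row=5, col=3), (row=6, col=2), (row=6, col=4), (row=7, col=1), (row=7, col=5), (row=8, col=2), (row=8, col=4), (row=9, col=3)
  Distance 3: (row=4, col=3), (row=5, col=2), (row=5, col=4), (row=6, col=1), (row=6, col=5), (row=7, col=0), (row=7, col=6), (row=8, col=1), (row=8, col=5), (row=9, col=2), (row=9, col=4), (row=10, col=3)  <- goal reached here
One shortest path (3 moves): (row=7, col=3) -> (row=7, col=2) -> (row=7, col=1) -> (row=7, col=0)

Answer: Shortest path length: 3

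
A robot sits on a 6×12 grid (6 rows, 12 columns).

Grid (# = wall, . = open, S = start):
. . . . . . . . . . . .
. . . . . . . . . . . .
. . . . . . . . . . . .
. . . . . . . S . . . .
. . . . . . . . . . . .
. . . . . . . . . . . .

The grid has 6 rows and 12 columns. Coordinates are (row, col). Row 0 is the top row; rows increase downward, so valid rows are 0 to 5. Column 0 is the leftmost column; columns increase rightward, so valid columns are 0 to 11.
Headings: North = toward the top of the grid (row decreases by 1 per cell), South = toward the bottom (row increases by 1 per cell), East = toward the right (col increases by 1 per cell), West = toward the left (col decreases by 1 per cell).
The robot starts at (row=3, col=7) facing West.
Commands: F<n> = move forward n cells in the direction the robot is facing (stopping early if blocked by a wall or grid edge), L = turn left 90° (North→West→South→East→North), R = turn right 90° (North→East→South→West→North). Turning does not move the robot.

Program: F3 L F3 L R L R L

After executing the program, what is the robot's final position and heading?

Answer: Final position: (row=5, col=4), facing East

Derivation:
Start: (row=3, col=7), facing West
  F3: move forward 3, now at (row=3, col=4)
  L: turn left, now facing South
  F3: move forward 2/3 (blocked), now at (row=5, col=4)
  L: turn left, now facing East
  R: turn right, now facing South
  L: turn left, now facing East
  R: turn right, now facing South
  L: turn left, now facing East
Final: (row=5, col=4), facing East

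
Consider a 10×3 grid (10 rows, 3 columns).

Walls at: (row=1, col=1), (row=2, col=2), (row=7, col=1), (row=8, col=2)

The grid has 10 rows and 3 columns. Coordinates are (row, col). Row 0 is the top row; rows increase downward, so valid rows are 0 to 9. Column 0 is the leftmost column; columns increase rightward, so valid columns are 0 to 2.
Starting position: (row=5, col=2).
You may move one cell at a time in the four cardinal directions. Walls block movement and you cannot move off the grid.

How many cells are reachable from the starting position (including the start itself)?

BFS flood-fill from (row=5, col=2):
  Distance 0: (row=5, col=2)
  Distance 1: (row=4, col=2), (row=5, col=1), (row=6, col=2)
  Distance 2: (row=3, col=2), (row=4, col=1), (row=5, col=0), (row=6, col=1), (row=7, col=2)
  Distance 3: (row=3, col=1), (row=4, col=0), (row=6, col=0)
  Distance 4: (row=2, col=1), (row=3, col=0), (row=7, col=0)
  Distance 5: (row=2, col=0), (row=8, col=0)
  Distance 6: (row=1, col=0), (row=8, col=1), (row=9, col=0)
  Distance 7: (row=0, col=0), (row=9, col=1)
  Distance 8: (row=0, col=1), (row=9, col=2)
  Distance 9: (row=0, col=2)
  Distance 10: (row=1, col=2)
Total reachable: 26 (grid has 26 open cells total)

Answer: Reachable cells: 26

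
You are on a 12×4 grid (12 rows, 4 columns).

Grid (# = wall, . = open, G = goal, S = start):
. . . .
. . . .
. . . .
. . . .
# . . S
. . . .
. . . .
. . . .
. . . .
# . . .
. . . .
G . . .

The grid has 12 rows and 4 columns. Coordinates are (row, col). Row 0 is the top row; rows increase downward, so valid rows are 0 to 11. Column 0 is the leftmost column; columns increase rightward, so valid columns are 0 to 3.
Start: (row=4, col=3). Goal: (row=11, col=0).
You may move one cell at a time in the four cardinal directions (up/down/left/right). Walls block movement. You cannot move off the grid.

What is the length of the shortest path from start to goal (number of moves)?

BFS from (row=4, col=3) until reaching (row=11, col=0):
  Distance 0: (row=4, col=3)
  Distance 1: (row=3, col=3), (row=4, col=2), (row=5, col=3)
  Distance 2: (row=2, col=3), (row=3, col=2), (row=4, col=1), (row=5, col=2), (row=6, col=3)
  Distance 3: (row=1, col=3), (row=2, col=2), (row=3, col=1), (row=5, col=1), (row=6, col=2), (row=7, col=3)
  Distance 4: (row=0, col=3), (row=1, col=2), (row=2, col=1), (row=3, col=0), (row=5, col=0), (row=6, col=1), (row=7, col=2), (row=8, col=3)
  Distance 5: (row=0, col=2), (row=1, col=1), (row=2, col=0), (row=6, col=0), (row=7, col=1), (row=8, col=2), (row=9, col=3)
  Distance 6: (row=0, col=1), (row=1, col=0), (row=7, col=0), (row=8, col=1), (row=9, col=2), (row=10, col=3)
  Distance 7: (row=0, col=0), (row=8, col=0), (row=9, col=1), (row=10, col=2), (row=11, col=3)
  Distance 8: (row=10, col=1), (row=11, col=2)
  Distance 9: (row=10, col=0), (row=11, col=1)
  Distance 10: (row=11, col=0)  <- goal reached here
One shortest path (10 moves): (row=4, col=3) -> (row=4, col=2) -> (row=4, col=1) -> (row=5, col=1) -> (row=6, col=1) -> (row=7, col=1) -> (row=8, col=1) -> (row=9, col=1) -> (row=10, col=1) -> (row=10, col=0) -> (row=11, col=0)

Answer: Shortest path length: 10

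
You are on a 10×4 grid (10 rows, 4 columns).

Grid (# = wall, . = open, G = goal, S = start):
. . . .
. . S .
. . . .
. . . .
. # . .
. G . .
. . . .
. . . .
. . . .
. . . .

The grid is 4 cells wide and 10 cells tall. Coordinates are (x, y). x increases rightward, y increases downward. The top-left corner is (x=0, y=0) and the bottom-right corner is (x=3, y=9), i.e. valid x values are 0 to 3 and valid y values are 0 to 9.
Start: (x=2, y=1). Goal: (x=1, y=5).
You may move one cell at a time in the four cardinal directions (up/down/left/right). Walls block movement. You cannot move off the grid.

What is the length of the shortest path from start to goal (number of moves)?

BFS from (x=2, y=1) until reaching (x=1, y=5):
  Distance 0: (x=2, y=1)
  Distance 1: (x=2, y=0), (x=1, y=1), (x=3, y=1), (x=2, y=2)
  Distance 2: (x=1, y=0), (x=3, y=0), (x=0, y=1), (x=1, y=2), (x=3, y=2), (x=2, y=3)
  Distance 3: (x=0, y=0), (x=0, y=2), (x=1, y=3), (x=3, y=3), (x=2, y=4)
  Distance 4: (x=0, y=3), (x=3, y=4), (x=2, y=5)
  Distance 5: (x=0, y=4), (x=1, y=5), (x=3, y=5), (x=2, y=6)  <- goal reached here
One shortest path (5 moves): (x=2, y=1) -> (x=2, y=2) -> (x=2, y=3) -> (x=2, y=4) -> (x=2, y=5) -> (x=1, y=5)

Answer: Shortest path length: 5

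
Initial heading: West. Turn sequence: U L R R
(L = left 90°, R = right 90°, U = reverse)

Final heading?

Start: West
  U (U-turn (180°)) -> East
  L (left (90° counter-clockwise)) -> North
  R (right (90° clockwise)) -> East
  R (right (90° clockwise)) -> South
Final: South

Answer: Final heading: South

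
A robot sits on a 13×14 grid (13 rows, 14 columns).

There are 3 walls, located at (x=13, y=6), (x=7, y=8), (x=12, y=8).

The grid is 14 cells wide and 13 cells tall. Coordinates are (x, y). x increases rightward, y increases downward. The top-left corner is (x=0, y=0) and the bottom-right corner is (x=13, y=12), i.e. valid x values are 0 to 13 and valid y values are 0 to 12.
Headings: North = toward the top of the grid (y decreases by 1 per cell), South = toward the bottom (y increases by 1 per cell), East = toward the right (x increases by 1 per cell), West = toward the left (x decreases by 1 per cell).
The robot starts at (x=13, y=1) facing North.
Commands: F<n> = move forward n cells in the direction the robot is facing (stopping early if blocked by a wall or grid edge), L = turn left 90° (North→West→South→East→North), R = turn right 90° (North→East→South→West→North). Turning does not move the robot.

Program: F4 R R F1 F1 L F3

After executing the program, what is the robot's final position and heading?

Answer: Final position: (x=13, y=2), facing East

Derivation:
Start: (x=13, y=1), facing North
  F4: move forward 1/4 (blocked), now at (x=13, y=0)
  R: turn right, now facing East
  R: turn right, now facing South
  F1: move forward 1, now at (x=13, y=1)
  F1: move forward 1, now at (x=13, y=2)
  L: turn left, now facing East
  F3: move forward 0/3 (blocked), now at (x=13, y=2)
Final: (x=13, y=2), facing East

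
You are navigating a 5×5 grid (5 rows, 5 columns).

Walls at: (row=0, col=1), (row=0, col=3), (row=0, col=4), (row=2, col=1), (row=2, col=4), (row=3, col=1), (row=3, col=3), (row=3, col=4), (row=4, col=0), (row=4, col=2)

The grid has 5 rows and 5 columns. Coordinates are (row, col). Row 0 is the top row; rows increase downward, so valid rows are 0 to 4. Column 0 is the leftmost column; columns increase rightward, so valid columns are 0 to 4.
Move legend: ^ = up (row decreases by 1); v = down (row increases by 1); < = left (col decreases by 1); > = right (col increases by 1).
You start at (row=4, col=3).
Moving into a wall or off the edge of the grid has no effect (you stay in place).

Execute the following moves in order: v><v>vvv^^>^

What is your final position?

Answer: Final position: (row=4, col=4)

Derivation:
Start: (row=4, col=3)
  v (down): blocked, stay at (row=4, col=3)
  > (right): (row=4, col=3) -> (row=4, col=4)
  < (left): (row=4, col=4) -> (row=4, col=3)
  v (down): blocked, stay at (row=4, col=3)
  > (right): (row=4, col=3) -> (row=4, col=4)
  [×3]v (down): blocked, stay at (row=4, col=4)
  ^ (up): blocked, stay at (row=4, col=4)
  ^ (up): blocked, stay at (row=4, col=4)
  > (right): blocked, stay at (row=4, col=4)
  ^ (up): blocked, stay at (row=4, col=4)
Final: (row=4, col=4)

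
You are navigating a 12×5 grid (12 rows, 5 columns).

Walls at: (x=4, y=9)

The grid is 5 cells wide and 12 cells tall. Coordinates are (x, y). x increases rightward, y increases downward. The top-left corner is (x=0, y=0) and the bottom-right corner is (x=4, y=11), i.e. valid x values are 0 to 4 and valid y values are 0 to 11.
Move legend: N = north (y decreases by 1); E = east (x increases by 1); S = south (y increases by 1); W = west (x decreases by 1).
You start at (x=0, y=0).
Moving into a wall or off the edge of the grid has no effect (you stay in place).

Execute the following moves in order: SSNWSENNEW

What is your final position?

Answer: Final position: (x=1, y=0)

Derivation:
Start: (x=0, y=0)
  S (south): (x=0, y=0) -> (x=0, y=1)
  S (south): (x=0, y=1) -> (x=0, y=2)
  N (north): (x=0, y=2) -> (x=0, y=1)
  W (west): blocked, stay at (x=0, y=1)
  S (south): (x=0, y=1) -> (x=0, y=2)
  E (east): (x=0, y=2) -> (x=1, y=2)
  N (north): (x=1, y=2) -> (x=1, y=1)
  N (north): (x=1, y=1) -> (x=1, y=0)
  E (east): (x=1, y=0) -> (x=2, y=0)
  W (west): (x=2, y=0) -> (x=1, y=0)
Final: (x=1, y=0)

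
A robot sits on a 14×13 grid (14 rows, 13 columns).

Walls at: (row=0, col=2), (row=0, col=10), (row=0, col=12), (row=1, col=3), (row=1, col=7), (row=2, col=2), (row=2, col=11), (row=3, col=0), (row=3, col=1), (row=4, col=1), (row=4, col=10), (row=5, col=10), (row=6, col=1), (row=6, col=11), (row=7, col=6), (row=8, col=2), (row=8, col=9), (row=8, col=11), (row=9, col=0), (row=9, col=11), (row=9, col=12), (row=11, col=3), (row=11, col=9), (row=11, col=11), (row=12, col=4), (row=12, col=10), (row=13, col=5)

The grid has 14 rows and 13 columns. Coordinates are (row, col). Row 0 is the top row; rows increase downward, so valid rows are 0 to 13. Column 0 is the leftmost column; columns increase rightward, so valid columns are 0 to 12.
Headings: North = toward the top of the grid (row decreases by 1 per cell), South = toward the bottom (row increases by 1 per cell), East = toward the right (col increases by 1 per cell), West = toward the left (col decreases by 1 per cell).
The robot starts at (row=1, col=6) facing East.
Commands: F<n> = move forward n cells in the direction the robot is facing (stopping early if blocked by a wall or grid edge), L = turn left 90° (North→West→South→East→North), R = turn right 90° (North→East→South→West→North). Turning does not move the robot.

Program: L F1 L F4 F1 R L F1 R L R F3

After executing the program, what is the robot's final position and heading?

Answer: Final position: (row=0, col=3), facing North

Derivation:
Start: (row=1, col=6), facing East
  L: turn left, now facing North
  F1: move forward 1, now at (row=0, col=6)
  L: turn left, now facing West
  F4: move forward 3/4 (blocked), now at (row=0, col=3)
  F1: move forward 0/1 (blocked), now at (row=0, col=3)
  R: turn right, now facing North
  L: turn left, now facing West
  F1: move forward 0/1 (blocked), now at (row=0, col=3)
  R: turn right, now facing North
  L: turn left, now facing West
  R: turn right, now facing North
  F3: move forward 0/3 (blocked), now at (row=0, col=3)
Final: (row=0, col=3), facing North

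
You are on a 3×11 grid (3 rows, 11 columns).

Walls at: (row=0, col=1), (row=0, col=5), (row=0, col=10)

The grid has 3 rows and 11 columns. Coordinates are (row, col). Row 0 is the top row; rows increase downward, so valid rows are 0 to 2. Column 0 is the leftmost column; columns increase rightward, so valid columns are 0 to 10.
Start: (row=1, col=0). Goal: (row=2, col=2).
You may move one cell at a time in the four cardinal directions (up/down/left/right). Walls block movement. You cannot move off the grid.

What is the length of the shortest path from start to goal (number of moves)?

BFS from (row=1, col=0) until reaching (row=2, col=2):
  Distance 0: (row=1, col=0)
  Distance 1: (row=0, col=0), (row=1, col=1), (row=2, col=0)
  Distance 2: (row=1, col=2), (row=2, col=1)
  Distance 3: (row=0, col=2), (row=1, col=3), (row=2, col=2)  <- goal reached here
One shortest path (3 moves): (row=1, col=0) -> (row=1, col=1) -> (row=1, col=2) -> (row=2, col=2)

Answer: Shortest path length: 3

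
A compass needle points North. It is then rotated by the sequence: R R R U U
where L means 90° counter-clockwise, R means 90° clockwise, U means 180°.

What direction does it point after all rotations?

Answer: Final heading: West

Derivation:
Start: North
  R (right (90° clockwise)) -> East
  R (right (90° clockwise)) -> South
  R (right (90° clockwise)) -> West
  U (U-turn (180°)) -> East
  U (U-turn (180°)) -> West
Final: West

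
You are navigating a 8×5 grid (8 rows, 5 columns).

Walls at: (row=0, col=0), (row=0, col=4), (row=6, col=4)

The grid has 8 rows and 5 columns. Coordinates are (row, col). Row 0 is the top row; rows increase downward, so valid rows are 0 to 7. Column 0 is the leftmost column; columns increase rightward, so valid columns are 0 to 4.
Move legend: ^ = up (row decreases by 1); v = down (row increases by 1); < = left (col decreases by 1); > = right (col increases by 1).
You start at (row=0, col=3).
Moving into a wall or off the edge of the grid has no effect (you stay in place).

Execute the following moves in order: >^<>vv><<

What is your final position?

Answer: Final position: (row=2, col=2)

Derivation:
Start: (row=0, col=3)
  > (right): blocked, stay at (row=0, col=3)
  ^ (up): blocked, stay at (row=0, col=3)
  < (left): (row=0, col=3) -> (row=0, col=2)
  > (right): (row=0, col=2) -> (row=0, col=3)
  v (down): (row=0, col=3) -> (row=1, col=3)
  v (down): (row=1, col=3) -> (row=2, col=3)
  > (right): (row=2, col=3) -> (row=2, col=4)
  < (left): (row=2, col=4) -> (row=2, col=3)
  < (left): (row=2, col=3) -> (row=2, col=2)
Final: (row=2, col=2)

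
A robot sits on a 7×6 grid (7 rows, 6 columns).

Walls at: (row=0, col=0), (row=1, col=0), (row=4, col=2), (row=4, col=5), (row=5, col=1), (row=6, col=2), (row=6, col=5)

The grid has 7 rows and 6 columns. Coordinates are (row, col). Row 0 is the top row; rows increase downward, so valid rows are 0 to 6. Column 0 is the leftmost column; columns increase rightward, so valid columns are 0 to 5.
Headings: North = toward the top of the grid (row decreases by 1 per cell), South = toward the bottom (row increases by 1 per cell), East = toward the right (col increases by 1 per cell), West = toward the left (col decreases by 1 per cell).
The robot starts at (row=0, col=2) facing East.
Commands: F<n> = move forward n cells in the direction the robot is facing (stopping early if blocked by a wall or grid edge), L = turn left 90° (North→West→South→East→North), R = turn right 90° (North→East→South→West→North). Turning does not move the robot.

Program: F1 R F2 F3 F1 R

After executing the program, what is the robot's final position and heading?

Answer: Final position: (row=6, col=3), facing West

Derivation:
Start: (row=0, col=2), facing East
  F1: move forward 1, now at (row=0, col=3)
  R: turn right, now facing South
  F2: move forward 2, now at (row=2, col=3)
  F3: move forward 3, now at (row=5, col=3)
  F1: move forward 1, now at (row=6, col=3)
  R: turn right, now facing West
Final: (row=6, col=3), facing West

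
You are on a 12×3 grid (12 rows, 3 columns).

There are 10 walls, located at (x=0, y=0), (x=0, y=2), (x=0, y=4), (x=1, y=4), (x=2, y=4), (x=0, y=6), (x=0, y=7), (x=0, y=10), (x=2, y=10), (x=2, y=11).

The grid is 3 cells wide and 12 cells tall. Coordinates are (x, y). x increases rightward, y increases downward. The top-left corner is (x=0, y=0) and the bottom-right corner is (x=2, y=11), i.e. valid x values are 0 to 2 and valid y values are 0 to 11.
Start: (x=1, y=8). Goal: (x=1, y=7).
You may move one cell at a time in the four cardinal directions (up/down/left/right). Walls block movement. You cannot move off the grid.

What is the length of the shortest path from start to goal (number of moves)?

Answer: Shortest path length: 1

Derivation:
BFS from (x=1, y=8) until reaching (x=1, y=7):
  Distance 0: (x=1, y=8)
  Distance 1: (x=1, y=7), (x=0, y=8), (x=2, y=8), (x=1, y=9)  <- goal reached here
One shortest path (1 moves): (x=1, y=8) -> (x=1, y=7)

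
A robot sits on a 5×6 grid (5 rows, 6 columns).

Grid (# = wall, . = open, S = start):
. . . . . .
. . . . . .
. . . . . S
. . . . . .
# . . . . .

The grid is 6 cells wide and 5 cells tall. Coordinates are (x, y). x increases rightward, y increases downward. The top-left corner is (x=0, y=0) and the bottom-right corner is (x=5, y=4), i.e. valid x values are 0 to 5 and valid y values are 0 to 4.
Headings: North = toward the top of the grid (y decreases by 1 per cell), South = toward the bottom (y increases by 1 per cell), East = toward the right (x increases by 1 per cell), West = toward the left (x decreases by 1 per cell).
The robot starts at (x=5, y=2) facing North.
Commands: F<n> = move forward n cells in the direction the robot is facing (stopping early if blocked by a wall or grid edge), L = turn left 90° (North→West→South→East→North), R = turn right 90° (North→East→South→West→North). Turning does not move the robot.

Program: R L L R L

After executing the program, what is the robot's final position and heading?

Start: (x=5, y=2), facing North
  R: turn right, now facing East
  L: turn left, now facing North
  L: turn left, now facing West
  R: turn right, now facing North
  L: turn left, now facing West
Final: (x=5, y=2), facing West

Answer: Final position: (x=5, y=2), facing West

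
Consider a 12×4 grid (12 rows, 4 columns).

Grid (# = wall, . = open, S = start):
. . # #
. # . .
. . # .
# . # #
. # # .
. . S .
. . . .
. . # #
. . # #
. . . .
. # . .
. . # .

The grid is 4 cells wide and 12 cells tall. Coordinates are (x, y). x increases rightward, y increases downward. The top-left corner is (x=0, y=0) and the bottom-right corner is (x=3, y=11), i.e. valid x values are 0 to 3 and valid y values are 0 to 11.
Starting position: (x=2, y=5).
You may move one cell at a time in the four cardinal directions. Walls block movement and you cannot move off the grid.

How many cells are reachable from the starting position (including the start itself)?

BFS flood-fill from (x=2, y=5):
  Distance 0: (x=2, y=5)
  Distance 1: (x=1, y=5), (x=3, y=5), (x=2, y=6)
  Distance 2: (x=3, y=4), (x=0, y=5), (x=1, y=6), (x=3, y=6)
  Distance 3: (x=0, y=4), (x=0, y=6), (x=1, y=7)
  Distance 4: (x=0, y=7), (x=1, y=8)
  Distance 5: (x=0, y=8), (x=1, y=9)
  Distance 6: (x=0, y=9), (x=2, y=9)
  Distance 7: (x=3, y=9), (x=0, y=10), (x=2, y=10)
  Distance 8: (x=3, y=10), (x=0, y=11)
  Distance 9: (x=1, y=11), (x=3, y=11)
Total reachable: 24 (grid has 33 open cells total)

Answer: Reachable cells: 24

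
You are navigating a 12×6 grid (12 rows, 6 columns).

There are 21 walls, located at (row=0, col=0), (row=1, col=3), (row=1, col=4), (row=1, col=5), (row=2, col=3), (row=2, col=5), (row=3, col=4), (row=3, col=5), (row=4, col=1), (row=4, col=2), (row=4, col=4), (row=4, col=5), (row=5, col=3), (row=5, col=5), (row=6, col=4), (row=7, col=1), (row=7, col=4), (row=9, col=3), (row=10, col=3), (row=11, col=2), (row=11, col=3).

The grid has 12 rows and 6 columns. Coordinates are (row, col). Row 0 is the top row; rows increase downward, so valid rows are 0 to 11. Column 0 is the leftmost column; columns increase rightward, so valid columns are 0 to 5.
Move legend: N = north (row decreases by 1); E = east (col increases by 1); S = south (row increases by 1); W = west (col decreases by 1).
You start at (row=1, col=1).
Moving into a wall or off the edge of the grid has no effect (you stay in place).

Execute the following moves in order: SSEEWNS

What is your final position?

Start: (row=1, col=1)
  S (south): (row=1, col=1) -> (row=2, col=1)
  S (south): (row=2, col=1) -> (row=3, col=1)
  E (east): (row=3, col=1) -> (row=3, col=2)
  E (east): (row=3, col=2) -> (row=3, col=3)
  W (west): (row=3, col=3) -> (row=3, col=2)
  N (north): (row=3, col=2) -> (row=2, col=2)
  S (south): (row=2, col=2) -> (row=3, col=2)
Final: (row=3, col=2)

Answer: Final position: (row=3, col=2)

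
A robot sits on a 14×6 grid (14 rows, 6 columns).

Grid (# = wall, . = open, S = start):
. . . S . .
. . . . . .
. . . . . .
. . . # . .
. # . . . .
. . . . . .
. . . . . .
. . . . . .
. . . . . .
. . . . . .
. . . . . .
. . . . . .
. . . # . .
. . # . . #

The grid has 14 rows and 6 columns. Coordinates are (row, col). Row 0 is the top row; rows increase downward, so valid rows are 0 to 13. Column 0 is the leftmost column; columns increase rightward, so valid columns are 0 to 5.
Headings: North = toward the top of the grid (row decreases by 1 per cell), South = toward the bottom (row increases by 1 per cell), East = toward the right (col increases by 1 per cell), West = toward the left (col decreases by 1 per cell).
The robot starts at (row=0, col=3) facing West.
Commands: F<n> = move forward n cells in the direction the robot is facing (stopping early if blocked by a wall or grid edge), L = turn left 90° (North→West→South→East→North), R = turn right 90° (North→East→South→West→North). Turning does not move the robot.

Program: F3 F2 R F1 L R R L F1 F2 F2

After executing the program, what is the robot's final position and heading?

Answer: Final position: (row=0, col=0), facing North

Derivation:
Start: (row=0, col=3), facing West
  F3: move forward 3, now at (row=0, col=0)
  F2: move forward 0/2 (blocked), now at (row=0, col=0)
  R: turn right, now facing North
  F1: move forward 0/1 (blocked), now at (row=0, col=0)
  L: turn left, now facing West
  R: turn right, now facing North
  R: turn right, now facing East
  L: turn left, now facing North
  F1: move forward 0/1 (blocked), now at (row=0, col=0)
  F2: move forward 0/2 (blocked), now at (row=0, col=0)
  F2: move forward 0/2 (blocked), now at (row=0, col=0)
Final: (row=0, col=0), facing North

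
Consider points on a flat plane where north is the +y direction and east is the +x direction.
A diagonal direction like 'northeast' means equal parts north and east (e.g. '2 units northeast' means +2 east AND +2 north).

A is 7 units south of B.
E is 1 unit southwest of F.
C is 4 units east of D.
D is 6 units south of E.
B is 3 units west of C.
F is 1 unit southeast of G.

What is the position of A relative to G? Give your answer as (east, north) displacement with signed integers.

Place G at the origin (east=0, north=0).
  F is 1 unit southeast of G: delta (east=+1, north=-1); F at (east=1, north=-1).
  E is 1 unit southwest of F: delta (east=-1, north=-1); E at (east=0, north=-2).
  D is 6 units south of E: delta (east=+0, north=-6); D at (east=0, north=-8).
  C is 4 units east of D: delta (east=+4, north=+0); C at (east=4, north=-8).
  B is 3 units west of C: delta (east=-3, north=+0); B at (east=1, north=-8).
  A is 7 units south of B: delta (east=+0, north=-7); A at (east=1, north=-15).
Therefore A relative to G: (east=1, north=-15).

Answer: A is at (east=1, north=-15) relative to G.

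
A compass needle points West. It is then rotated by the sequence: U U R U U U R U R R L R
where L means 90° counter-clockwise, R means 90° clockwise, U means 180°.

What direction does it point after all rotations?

Answer: Final heading: West

Derivation:
Start: West
  U (U-turn (180°)) -> East
  U (U-turn (180°)) -> West
  R (right (90° clockwise)) -> North
  U (U-turn (180°)) -> South
  U (U-turn (180°)) -> North
  U (U-turn (180°)) -> South
  R (right (90° clockwise)) -> West
  U (U-turn (180°)) -> East
  R (right (90° clockwise)) -> South
  R (right (90° clockwise)) -> West
  L (left (90° counter-clockwise)) -> South
  R (right (90° clockwise)) -> West
Final: West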